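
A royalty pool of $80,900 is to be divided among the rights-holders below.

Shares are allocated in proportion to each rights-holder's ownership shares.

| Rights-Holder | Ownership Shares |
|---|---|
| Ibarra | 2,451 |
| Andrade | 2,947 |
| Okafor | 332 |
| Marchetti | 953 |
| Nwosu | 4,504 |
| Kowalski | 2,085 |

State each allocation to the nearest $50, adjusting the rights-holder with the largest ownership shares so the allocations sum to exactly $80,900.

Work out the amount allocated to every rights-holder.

Ibarra: $14,950; Andrade: $17,950; Okafor: $2,000; Marchetti: $5,800; Nwosu: $27,500; Kowalski: $12,700

Sum of ownership shares: 13,272.
Pro-rata amounts: Ibarra 2,451/13,272 × $80,900 = 14,940.17; Andrade 2,947/13,272 × $80,900 = 17,963.55; Okafor 332/13,272 × $80,900 = 2,023.72; Marchetti 953/13,272 × $80,900 = 5,809.05; Nwosu 4,504/13,272 × $80,900 = 27,454.31; Kowalski 2,085/13,272 × $80,900 = 12,709.20.
Rounded to nearest $50: Ibarra $14,950; Andrade $17,950; Okafor $2,000; Marchetti $5,800; Nwosu $27,450; Kowalski $12,700. Sum = $80,850.
Difference $80,900 − $80,850 = +$50 applied to largest ownership shares (Nwosu): Nwosu becomes $27,500.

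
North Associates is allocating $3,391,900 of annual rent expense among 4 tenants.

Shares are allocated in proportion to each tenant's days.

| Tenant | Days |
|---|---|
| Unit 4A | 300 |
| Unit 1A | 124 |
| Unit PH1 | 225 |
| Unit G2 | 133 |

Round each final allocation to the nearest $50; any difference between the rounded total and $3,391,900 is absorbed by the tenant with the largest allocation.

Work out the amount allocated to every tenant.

Unit 4A: $1,301,200 · Unit 1A: $537,850 · Unit PH1: $975,950 · Unit G2: $576,900

Sum of days: 782.
Raw shares: Unit 4A 300/782 × $3,391,900 = 1,301,240.41; Unit 1A 124/782 × $3,391,900 = 537,846.04; Unit PH1 225/782 × $3,391,900 = 975,930.31; Unit G2 133/782 × $3,391,900 = 576,883.25.
Rounded to nearest $50: Unit 4A $1,301,250; Unit 1A $537,850; Unit PH1 $975,950; Unit G2 $576,900. Sum = $3,391,950.
Difference $3,391,900 − $3,391,950 = −$50 applied to largest allocation (Unit 4A): Unit 4A becomes $1,301,200.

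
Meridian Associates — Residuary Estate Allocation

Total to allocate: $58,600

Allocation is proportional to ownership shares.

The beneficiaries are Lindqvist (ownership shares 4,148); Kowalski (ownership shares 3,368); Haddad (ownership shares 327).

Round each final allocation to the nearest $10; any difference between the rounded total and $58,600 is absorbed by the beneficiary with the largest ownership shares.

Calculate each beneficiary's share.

Lindqvist: $31,000 · Kowalski: $25,160 · Haddad: $2,440

Combined ownership shares = 7,843.
Raw shares: Lindqvist 4,148/7,843 × $58,600 = 30,992.32; Kowalski 3,368/7,843 × $58,600 = 25,164.45; Haddad 327/7,843 × $58,600 = 2,443.22.
After rounding ($10): Lindqvist $30,990; Kowalski $25,160; Haddad $2,440. Sum = $58,590.
Difference $58,600 − $58,590 = +$10 applied to largest ownership shares (Lindqvist): Lindqvist becomes $31,000.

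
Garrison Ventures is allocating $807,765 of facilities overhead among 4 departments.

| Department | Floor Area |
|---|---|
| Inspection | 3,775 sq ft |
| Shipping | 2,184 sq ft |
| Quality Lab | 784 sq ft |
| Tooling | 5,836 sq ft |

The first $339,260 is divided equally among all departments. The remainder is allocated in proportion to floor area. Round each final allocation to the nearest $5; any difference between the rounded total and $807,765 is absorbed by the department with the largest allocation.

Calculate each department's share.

Equal tier: $339,260 ÷ 4 = $84,815 apiece.
Remainder $468,505 by floor area (total 12,579): Inspection 140,599.92 → $140,600; Shipping 81,343.11 → $81,345; Quality Lab 29,200.09 → $29,200; Tooling 217,361.89 → $217,360.
Totals: Inspection $84,815 + $140,600 = $225,415; Shipping $84,815 + $81,345 = $166,160; Quality Lab $84,815 + $29,200 = $114,015; Tooling $84,815 + $217,360 = $302,175.

Inspection: $225,415; Shipping: $166,160; Quality Lab: $114,015; Tooling: $302,175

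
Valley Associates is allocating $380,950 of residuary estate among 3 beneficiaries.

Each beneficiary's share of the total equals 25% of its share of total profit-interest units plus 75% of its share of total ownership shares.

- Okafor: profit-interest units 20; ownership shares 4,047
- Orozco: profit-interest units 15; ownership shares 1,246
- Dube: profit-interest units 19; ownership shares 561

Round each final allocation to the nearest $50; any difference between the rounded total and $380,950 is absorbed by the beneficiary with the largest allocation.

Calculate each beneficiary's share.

Okafor: $232,800 · Orozco: $87,250 · Dube: $60,900

Totals — profit-interest units 54, ownership shares 5,854.
Blended shares (25% profit-interest units + 75% ownership shares): Okafor 0.6111; Orozco 0.2291; Dube 0.1598.
Unrounded shares: Okafor 232,792.53; Orozco 87,267.60; Dube 60,889.87.
At nearest $50: Okafor $232,800; Orozco $87,250; Dube $60,900. Sum = $380,950.
Sum already equals the total — no adjustment.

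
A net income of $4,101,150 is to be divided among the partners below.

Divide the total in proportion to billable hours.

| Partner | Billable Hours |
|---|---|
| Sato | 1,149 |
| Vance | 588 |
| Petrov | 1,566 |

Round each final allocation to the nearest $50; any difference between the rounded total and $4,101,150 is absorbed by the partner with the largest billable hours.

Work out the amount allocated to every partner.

Sato: $1,426,650; Vance: $730,100; Petrov: $1,944,400

Sum of billable hours: 1,149 + 588 + 1,566 = 3,303.
Proportional shares: Sato 1,426,648.91; Vance 730,086.65; Petrov 1,944,414.44.
Rounded to nearest $50: Sato $1,426,650; Vance $730,100; Petrov $1,944,400. Sum = $4,101,150.
No rounding difference to absorb.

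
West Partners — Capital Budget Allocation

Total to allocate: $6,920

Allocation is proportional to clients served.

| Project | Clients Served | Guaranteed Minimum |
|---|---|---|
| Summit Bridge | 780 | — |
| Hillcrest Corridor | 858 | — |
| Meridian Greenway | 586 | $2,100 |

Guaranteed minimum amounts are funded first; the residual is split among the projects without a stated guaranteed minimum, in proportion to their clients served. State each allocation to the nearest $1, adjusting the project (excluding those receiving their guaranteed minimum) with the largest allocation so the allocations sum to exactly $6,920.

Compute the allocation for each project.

Guaranteed amounts: Meridian Greenway $2,100. Residual $4,820.
Residual split over remaining clients served 1,638: Summit Bridge 2,295.24 → $2,295; Hillcrest Corridor 2,524.76 → $2,525.

Summit Bridge: $2,295 · Hillcrest Corridor: $2,525 · Meridian Greenway: $2,100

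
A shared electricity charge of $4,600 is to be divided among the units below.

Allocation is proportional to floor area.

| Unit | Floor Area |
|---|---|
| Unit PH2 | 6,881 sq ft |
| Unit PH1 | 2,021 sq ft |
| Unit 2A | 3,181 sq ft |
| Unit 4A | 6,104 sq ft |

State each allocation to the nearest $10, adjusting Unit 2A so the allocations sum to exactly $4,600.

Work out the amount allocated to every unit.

Combined floor area = 18,187.
Pro-rata amounts: Unit PH2 6,881/18,187 × $4,600 = 1,740.40; Unit PH1 2,021/18,187 × $4,600 = 511.17; Unit 2A 3,181/18,187 × $4,600 = 804.56; Unit 4A 6,104/18,187 × $4,600 = 1,543.87.
Rounded to nearest $10: Unit PH2 $1,740; Unit PH1 $510; Unit 2A $800; Unit 4A $1,540. Sum = $4,590.
Difference $4,600 − $4,590 = +$10 applied to Unit 2A: Unit 2A becomes $810.

Unit PH2: $1,740 · Unit PH1: $510 · Unit 2A: $810 · Unit 4A: $1,540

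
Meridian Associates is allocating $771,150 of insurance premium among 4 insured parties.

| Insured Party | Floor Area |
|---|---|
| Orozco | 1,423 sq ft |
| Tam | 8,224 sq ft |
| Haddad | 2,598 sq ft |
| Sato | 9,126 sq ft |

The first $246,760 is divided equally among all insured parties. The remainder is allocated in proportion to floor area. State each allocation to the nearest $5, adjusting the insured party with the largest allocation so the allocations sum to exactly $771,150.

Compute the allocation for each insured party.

Orozco: $96,605 · Tam: $263,485 · Haddad: $125,440 · Sato: $285,620

$246,760 shared equally gives $61,690 per insured party.
Remainder $524,390 by floor area (total 21,371): Orozco 34,916.80 → $34,915; Tam 201,796.05 → $201,795; Haddad 63,748.31 → $63,750; Sato 223,928.84 → $223,930.
Totals: Orozco $61,690 + $34,915 = $96,605; Tam $61,690 + $201,795 = $263,485; Haddad $61,690 + $63,750 = $125,440; Sato $61,690 + $223,930 = $285,620.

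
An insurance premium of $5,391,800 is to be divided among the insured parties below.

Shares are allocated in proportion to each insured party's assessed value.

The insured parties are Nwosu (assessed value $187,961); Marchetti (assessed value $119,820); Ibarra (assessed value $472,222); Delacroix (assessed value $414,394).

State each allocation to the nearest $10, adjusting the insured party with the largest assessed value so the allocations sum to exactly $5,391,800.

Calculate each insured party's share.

Nwosu: $848,500 · Marchetti: $540,900 · Ibarra: $2,131,720 · Delacroix: $1,870,680

Assessed value total: 1,194,397.
Pro-rata amounts: Nwosu 187,961/1,194,397 × $5,391,800 = 848,501.90; Marchetti 119,820/1,194,397 × $5,391,800 = 540,896.77; Ibarra 472,222/1,194,397 × $5,391,800 = 2,131,725.53; Delacroix 414,394/1,194,397 × $5,391,800 = 1,870,675.80.
Rounded to nearest $10: Nwosu $848,500; Marchetti $540,900; Ibarra $2,131,730; Delacroix $1,870,680. Sum = $5,391,810.
Difference $5,391,800 − $5,391,810 = −$10 applied to largest assessed value (Ibarra): Ibarra becomes $2,131,720.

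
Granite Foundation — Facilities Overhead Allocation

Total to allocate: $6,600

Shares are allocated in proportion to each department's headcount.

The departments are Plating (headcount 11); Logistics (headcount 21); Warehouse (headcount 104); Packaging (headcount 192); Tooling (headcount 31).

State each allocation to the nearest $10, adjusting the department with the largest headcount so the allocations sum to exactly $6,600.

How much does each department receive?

Combined headcount = 11 + 21 + 104 + 192 + 31 = 359.
Raw shares: Plating 202.23; Logistics 386.07; Warehouse 1,911.98; Packaging 3,529.81; Tooling 569.92.
Rounded to nearest $10: Plating $200; Logistics $390; Warehouse $1,910; Packaging $3,530; Tooling $570. Sum = $6,600.
Rounded total matches; no reconciliation needed.

Plating: $200; Logistics: $390; Warehouse: $1,910; Packaging: $3,530; Tooling: $570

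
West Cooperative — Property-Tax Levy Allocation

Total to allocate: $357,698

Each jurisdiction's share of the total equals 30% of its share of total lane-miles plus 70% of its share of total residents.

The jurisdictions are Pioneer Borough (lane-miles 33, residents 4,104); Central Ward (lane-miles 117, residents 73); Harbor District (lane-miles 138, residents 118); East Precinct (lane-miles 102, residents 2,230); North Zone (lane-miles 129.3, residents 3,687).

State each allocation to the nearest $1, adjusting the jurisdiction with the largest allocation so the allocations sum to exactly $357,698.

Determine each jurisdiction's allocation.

Pioneer Borough: $107,445 | Central Ward: $25,967 | Harbor District: $31,410 | East Precinct: $75,755 | North Zone: $117,121

Lane-miles total 519.3; residents total 10,212.
Blended shares (30% lane-miles + 70% residents): Pioneer Borough 0.3004; Central Ward 0.0726; Harbor District 0.0878; East Precinct 0.2118; North Zone 0.3274.
Pro-rata amounts: Pioneer Borough 107,445.41; Central Ward 25,967.05; Harbor District 31,409.90; East Precinct 75,755.02; North Zone 117,120.62.
At nearest $1: Pioneer Borough $107,445; Central Ward $25,967; Harbor District $31,410; East Precinct $75,755; North Zone $117,121. Sum = $357,698.
Rounded total matches; no reconciliation needed.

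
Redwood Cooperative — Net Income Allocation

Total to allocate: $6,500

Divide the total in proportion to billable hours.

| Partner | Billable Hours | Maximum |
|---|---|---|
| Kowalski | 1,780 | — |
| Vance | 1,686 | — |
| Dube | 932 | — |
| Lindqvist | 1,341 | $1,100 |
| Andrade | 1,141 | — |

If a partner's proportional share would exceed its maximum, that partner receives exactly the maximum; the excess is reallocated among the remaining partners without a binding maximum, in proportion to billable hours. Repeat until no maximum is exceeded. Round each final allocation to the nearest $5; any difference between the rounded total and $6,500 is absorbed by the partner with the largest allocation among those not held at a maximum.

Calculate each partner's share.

Kowalski: $1,735 | Vance: $1,645 | Dube: $910 | Lindqvist: $1,100 | Andrade: $1,110

Sum of billable hours: 6,880.
Proportional shares (ignoring caps): Kowalski 1,681.69; Vance 1,592.88; Dube 880.52; Lindqvist 1,266.93; Andrade 1,077.98.
Held at cap: Lindqvist ($1,100); remaining pool $5,400 reallocated over remaining billable hours 5,539.
Redistributed shares: Kowalski 1,735.33 → $1,735; Vance 1,643.69 → $1,645; Dube 908.61 → $910; Andrade 1,112.37 → $1,110.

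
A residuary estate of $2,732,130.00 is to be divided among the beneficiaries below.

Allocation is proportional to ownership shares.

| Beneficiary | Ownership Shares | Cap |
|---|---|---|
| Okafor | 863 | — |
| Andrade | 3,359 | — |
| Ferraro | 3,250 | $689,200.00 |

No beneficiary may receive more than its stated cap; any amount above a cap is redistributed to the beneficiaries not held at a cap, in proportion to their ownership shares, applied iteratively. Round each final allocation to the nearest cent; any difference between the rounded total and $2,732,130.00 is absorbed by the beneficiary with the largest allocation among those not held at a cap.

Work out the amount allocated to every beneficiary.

Okafor: $417,586.12 · Andrade: $1,625,343.88 · Ferraro: $689,200.00

Total ownership shares = 7,472.
Pro-rata shares before constraints: Okafor 315,555.1646; Andrade 1,228,215.2931; Ferraro 1,188,359.5423.
Held at cap: Ferraro ($689,200.00); balance $2,042,930.00 reallocated over remaining ownership shares 4,222.
Redistributed shares: Okafor 417,586.1180 → $417,586.12; Andrade 1,625,343.8820 → $1,625,343.88.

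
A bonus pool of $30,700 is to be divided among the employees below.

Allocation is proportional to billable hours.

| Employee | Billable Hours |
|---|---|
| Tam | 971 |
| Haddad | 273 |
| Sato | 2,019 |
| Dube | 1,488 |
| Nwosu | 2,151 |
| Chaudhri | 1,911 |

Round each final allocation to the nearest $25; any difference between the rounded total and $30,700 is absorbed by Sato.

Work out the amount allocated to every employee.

Sum of billable hours: 8,813.
Proportional shares: Tam 971/8,813 × $30,700 = 3,382.47; Haddad 273/8,813 × $30,700 = 950.99; Sato 2,019/8,813 × $30,700 = 7,033.17; Dube 1,488/8,813 × $30,700 = 5,183.43; Nwosu 2,151/8,813 × $30,700 = 7,492.99; Chaudhri 1,911/8,813 × $30,700 = 6,656.95.
After rounding ($25): Tam $3,375; Haddad $950; Sato $7,025; Dube $5,175; Nwosu $7,500; Chaudhri $6,650. Sum = $30,675.
Difference $30,700 − $30,675 = +$25 applied to Sato: Sato becomes $7,050.

Tam: $3,375 | Haddad: $950 | Sato: $7,050 | Dube: $5,175 | Nwosu: $7,500 | Chaudhri: $6,650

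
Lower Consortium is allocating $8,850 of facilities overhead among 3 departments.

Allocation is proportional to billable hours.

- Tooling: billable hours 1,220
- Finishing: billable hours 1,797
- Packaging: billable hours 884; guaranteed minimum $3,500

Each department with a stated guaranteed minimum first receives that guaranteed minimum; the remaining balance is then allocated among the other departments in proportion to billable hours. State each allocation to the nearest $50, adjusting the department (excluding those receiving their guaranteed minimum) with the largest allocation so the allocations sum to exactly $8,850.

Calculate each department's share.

Tooling: $2,150 · Finishing: $3,200 · Packaging: $3,500

Guaranteed amounts: Packaging $3,500. Remaining pool $5,350.
Remaining pool split over remaining billable hours 3,017: Tooling 2,163.41 → $2,150; Finishing 3,186.59 → $3,200.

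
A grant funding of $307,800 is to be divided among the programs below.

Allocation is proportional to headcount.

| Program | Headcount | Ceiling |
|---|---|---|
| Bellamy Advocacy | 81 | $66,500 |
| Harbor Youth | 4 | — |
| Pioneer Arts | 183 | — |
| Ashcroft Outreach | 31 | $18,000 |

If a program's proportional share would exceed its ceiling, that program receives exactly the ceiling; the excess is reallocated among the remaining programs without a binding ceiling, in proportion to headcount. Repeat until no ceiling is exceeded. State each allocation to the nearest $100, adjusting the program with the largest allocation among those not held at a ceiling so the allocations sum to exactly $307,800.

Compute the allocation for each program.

Total headcount = 299.
Unconstrained shares: Bellamy Advocacy 83,383.95; Harbor Youth 4,117.73; Pioneer Arts 188,385.95; Ashcroft Outreach 31,912.37.
Held at cap: Bellamy Advocacy ($66,500), Ashcroft Outreach ($18,000); balance $223,300 reallocated over remaining headcount 187.
Shares after redistribution: Harbor Youth 4,776.47 → $4,800; Pioneer Arts 218,523.53 → $218,500.

Bellamy Advocacy: $66,500 · Harbor Youth: $4,800 · Pioneer Arts: $218,500 · Ashcroft Outreach: $18,000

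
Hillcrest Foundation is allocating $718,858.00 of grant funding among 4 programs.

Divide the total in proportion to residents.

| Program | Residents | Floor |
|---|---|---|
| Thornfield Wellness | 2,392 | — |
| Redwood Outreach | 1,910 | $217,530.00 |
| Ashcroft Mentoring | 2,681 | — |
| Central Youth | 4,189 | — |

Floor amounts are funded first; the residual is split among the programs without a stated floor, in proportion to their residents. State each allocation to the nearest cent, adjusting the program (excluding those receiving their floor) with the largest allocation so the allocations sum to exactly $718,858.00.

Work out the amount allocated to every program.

Thornfield Wellness: $129,472.75 | Redwood Outreach: $217,530.00 | Ashcroft Mentoring: $145,115.57 | Central Youth: $226,739.68

Guaranteed amounts: Redwood Outreach $217,530.00. Remaining pool $501,328.00.
Remaining pool split over remaining residents 9,262: Thornfield Wellness 129,472.7463 → $129,472.75; Ashcroft Mentoring 145,115.5655 → $145,115.57; Central Youth 226,739.6882 → $226,739.69.
Rounding difference −$0.01 applied to Central Youth → $226,739.68.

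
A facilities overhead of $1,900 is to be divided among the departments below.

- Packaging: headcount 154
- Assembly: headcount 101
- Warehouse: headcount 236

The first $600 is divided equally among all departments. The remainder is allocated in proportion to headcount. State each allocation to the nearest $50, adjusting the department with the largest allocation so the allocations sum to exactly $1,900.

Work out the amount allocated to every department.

$600 shared equally gives $200 per department.
Remainder $1,300 by headcount (total 491): Packaging 407.74 → $400; Assembly 267.41 → $250; Warehouse 624.85 → $600.
Rounding difference +$50 on remainder applied to Warehouse.
Totals: Packaging $200 + $400 = $600; Assembly $200 + $250 = $450; Warehouse $200 + $650 = $850.

Packaging: $600; Assembly: $450; Warehouse: $850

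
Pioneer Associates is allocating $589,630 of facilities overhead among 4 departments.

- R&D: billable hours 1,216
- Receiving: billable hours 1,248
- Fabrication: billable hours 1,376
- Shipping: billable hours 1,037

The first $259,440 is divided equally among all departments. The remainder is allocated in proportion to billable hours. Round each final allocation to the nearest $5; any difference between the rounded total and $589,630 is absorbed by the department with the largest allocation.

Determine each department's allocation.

First tranche $259,440 split equally: $64,860 each.
Remainder $330,190 by billable hours (total 4,877): R&D 82,327.46 → $82,325; Receiving 84,493.98 → $84,495; Fabrication 93,160.02 → $93,160; Shipping 70,208.54 → $70,210.
Totals: R&D $64,860 + $82,325 = $147,185; Receiving $64,860 + $84,495 = $149,355; Fabrication $64,860 + $93,160 = $158,020; Shipping $64,860 + $70,210 = $135,070.

R&D: $147,185 | Receiving: $149,355 | Fabrication: $158,020 | Shipping: $135,070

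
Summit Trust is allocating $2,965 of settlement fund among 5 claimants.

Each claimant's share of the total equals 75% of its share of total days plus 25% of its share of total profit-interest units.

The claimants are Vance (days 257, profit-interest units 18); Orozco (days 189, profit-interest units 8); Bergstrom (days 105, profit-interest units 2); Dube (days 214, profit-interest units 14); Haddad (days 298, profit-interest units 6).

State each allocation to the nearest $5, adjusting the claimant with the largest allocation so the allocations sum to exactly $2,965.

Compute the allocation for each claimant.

Days total 1,063; profit-interest units total 48.
Composite weights (75% days + 25% profit-interest units): Vance 0.2751; Orozco 0.1750; Bergstrom 0.0845; Dube 0.2239; Haddad 0.2415.
Unrounded shares: Vance 815.60; Orozco 518.92; Bergstrom 250.54; Dube 663.88; Haddad 716.06.
Rounded to nearest $5: Vance $815; Orozco $520; Bergstrom $250; Dube $665; Haddad $715. Sum = $2,965.
No rounding difference to absorb.

Vance: $815; Orozco: $520; Bergstrom: $250; Dube: $665; Haddad: $715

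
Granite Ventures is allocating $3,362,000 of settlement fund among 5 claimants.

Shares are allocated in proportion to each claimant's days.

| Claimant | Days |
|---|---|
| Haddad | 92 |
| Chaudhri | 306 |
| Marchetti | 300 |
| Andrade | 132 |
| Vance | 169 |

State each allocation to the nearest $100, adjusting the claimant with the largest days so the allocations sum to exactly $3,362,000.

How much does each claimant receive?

Haddad: $309,600 | Chaudhri: $1,029,900 | Marchetti: $1,009,600 | Andrade: $444,200 | Vance: $568,700

Sum of days: 999.
Unrounded shares: Haddad 92/999 × $3,362,000 = 309,613.61; Chaudhri 306/999 × $3,362,000 = 1,029,801.80; Marchetti 300/999 × $3,362,000 = 1,009,609.61; Andrade 132/999 × $3,362,000 = 444,228.23; Vance 169/999 × $3,362,000 = 568,746.75.
Rounded to nearest $100: Haddad $309,600; Chaudhri $1,029,800; Marchetti $1,009,600; Andrade $444,200; Vance $568,700. Sum = $3,361,900.
Difference $3,362,000 − $3,361,900 = +$100 applied to largest days (Chaudhri): Chaudhri becomes $1,029,900.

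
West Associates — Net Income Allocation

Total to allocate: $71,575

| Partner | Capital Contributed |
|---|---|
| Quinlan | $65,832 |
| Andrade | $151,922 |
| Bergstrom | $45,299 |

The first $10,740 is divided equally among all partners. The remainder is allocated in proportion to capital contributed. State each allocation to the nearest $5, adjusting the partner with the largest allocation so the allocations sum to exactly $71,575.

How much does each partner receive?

$10,740 shared equally gives $3,580 per partner.
Remainder $60,835 by capital contributed (total 263,053): Quinlan 15,224.65 → $15,225; Andrade 35,134.27 → $35,135; Bergstrom 10,476.08 → $10,475.
Totals: Quinlan $3,580 + $15,225 = $18,805; Andrade $3,580 + $35,135 = $38,715; Bergstrom $3,580 + $10,475 = $14,055.

Quinlan: $18,805 | Andrade: $38,715 | Bergstrom: $14,055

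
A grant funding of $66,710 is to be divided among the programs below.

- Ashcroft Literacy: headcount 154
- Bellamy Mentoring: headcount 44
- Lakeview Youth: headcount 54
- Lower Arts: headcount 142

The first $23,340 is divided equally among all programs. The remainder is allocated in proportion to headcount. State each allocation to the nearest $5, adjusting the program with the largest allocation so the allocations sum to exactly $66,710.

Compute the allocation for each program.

$23,340 shared equally gives $5,835 per program.
Remainder $43,370 by headcount (total 394): Ashcroft Literacy 16,951.73 → $16,950; Bellamy Mentoring 4,843.35 → $4,845; Lakeview Youth 5,944.11 → $5,945; Lower Arts 15,630.81 → $15,630.
Totals: Ashcroft Literacy $5,835 + $16,950 = $22,785; Bellamy Mentoring $5,835 + $4,845 = $10,680; Lakeview Youth $5,835 + $5,945 = $11,780; Lower Arts $5,835 + $15,630 = $21,465.

Ashcroft Literacy: $22,785 · Bellamy Mentoring: $10,680 · Lakeview Youth: $11,780 · Lower Arts: $21,465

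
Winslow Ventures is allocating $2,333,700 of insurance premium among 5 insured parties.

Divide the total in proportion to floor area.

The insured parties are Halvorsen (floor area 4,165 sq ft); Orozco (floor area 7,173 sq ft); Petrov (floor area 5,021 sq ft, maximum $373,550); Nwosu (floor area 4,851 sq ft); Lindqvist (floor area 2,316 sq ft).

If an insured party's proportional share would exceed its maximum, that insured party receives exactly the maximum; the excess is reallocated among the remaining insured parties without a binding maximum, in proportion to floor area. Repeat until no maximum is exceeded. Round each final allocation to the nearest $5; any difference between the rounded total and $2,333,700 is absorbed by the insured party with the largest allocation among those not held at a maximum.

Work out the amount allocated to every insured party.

Total floor area = 23,526.
Unconstrained shares: Halvorsen 413,153.98; Orozco 711,537.45; Petrov 498,066.30; Nwosu 481,202.87; Lindqvist 229,739.40.
Capped: Petrov ($373,550); residual $1,960,150 reallocated over remaining floor area 18,505.
Shares after redistribution: Halvorsen 441,179.40 → $441,180; Orozco 759,803.08 → $759,805; Nwosu 513,844.24 → $513,845; Lindqvist 245,323.29 → $245,325.
Rounding difference −$5 applied to Orozco → $759,800.

Halvorsen: $441,180 | Orozco: $759,800 | Petrov: $373,550 | Nwosu: $513,845 | Lindqvist: $245,325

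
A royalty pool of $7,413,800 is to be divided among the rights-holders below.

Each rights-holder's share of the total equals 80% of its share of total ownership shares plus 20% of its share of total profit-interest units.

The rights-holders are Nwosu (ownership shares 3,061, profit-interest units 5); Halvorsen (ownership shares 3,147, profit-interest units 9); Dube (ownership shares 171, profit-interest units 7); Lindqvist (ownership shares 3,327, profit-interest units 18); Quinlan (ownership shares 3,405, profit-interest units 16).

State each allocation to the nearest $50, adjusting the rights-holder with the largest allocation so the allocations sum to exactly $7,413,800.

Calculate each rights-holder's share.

Nwosu: $1,519,500 · Halvorsen: $1,666,250 · Dube: $266,050 · Lindqvist: $1,990,350 · Quinlan: $1,971,650

Totals — ownership shares 13,111, profit-interest units 55.
Blended shares (80% ownership shares + 20% profit-interest units): Nwosu 0.2050; Halvorsen 0.2247; Dube 0.0359; Lindqvist 0.2685; Quinlan 0.2659.
Proportional shares: Nwosu 1,519,504.89; Halvorsen 1,666,245.91; Dube 266,070.40; Lindqvist 1,990,306.20; Quinlan 1,971,672.61.
Rounded to nearest $50: Nwosu $1,519,500; Halvorsen $1,666,250; Dube $266,050; Lindqvist $1,990,300; Quinlan $1,971,650. Sum = $7,413,750.
Difference $7,413,800 − $7,413,750 = +$50 applied to largest allocation (Lindqvist): Lindqvist becomes $1,990,350.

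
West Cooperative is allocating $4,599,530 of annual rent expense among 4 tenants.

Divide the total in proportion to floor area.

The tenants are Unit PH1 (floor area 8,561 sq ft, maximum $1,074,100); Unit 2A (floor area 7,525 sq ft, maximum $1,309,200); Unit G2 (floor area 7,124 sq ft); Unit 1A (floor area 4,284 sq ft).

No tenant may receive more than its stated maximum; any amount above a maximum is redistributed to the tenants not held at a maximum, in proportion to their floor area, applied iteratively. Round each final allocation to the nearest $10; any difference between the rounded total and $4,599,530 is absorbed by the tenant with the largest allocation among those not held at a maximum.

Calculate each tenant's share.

Unit PH1: $1,074,100; Unit 2A: $1,309,200; Unit G2: $1,383,980; Unit 1A: $832,250

Total floor area = 27,494.
Proportional shares (ignoring caps): Unit PH1 1,432,187.98; Unit 2A 1,258,873.33; Unit G2 1,191,789.18; Unit 1A 716,679.51.
Held at cap: Unit PH1 ($1,074,100); remaining pool $3,525,430 reallocated over remaining floor area 18,933.
Held at cap: Unit 2A ($1,309,200); remaining pool $2,216,230 reallocated over remaining floor area 11,408.
Shares after redistribution: Unit G2 1,383,978.13 → $1,383,980; Unit 1A 832,251.87 → $832,250.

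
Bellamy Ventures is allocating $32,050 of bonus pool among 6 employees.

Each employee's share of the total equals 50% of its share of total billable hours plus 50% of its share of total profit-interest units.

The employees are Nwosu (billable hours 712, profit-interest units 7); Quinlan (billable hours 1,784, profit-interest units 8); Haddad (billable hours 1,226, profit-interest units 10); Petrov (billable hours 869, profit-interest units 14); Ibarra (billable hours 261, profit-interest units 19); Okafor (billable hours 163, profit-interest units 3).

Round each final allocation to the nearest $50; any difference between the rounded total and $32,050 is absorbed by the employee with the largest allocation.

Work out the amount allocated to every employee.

Totals — billable hours 5,015, profit-interest units 61.
Blended shares (50% billable hours + 50% profit-interest units): Nwosu 0.1284; Quinlan 0.2434; Haddad 0.2042; Petrov 0.2014; Ibarra 0.1818; Okafor 0.0408.
Raw shares: Nwosu 4,114.07; Quinlan 7,802.26; Haddad 6,544.63; Petrov 6,454.68; Ibarra 5,825.40; Okafor 1,308.97.
At nearest $50: Nwosu $4,100; Quinlan $7,800; Haddad $6,550; Petrov $6,450; Ibarra $5,850; Okafor $1,300. Sum = $32,050.
Sum already equals the total — no adjustment.

Nwosu: $4,100 · Quinlan: $7,800 · Haddad: $6,550 · Petrov: $6,450 · Ibarra: $5,850 · Okafor: $1,300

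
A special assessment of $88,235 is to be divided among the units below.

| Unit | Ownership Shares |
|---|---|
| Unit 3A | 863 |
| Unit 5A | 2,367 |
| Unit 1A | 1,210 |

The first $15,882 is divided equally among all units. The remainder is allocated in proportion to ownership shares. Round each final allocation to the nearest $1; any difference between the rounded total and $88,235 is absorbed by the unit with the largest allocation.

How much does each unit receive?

Unit 3A: $19,357 | Unit 5A: $43,866 | Unit 1A: $25,012

Equal tier: $15,882 ÷ 3 = $5,294 apiece.
Remainder $72,353 by ownership shares (total 4,440): Unit 3A 14,063.21 → $14,063; Unit 5A 38,571.97 → $38,572; Unit 1A 19,717.82 → $19,718.
Totals: Unit 3A $5,294 + $14,063 = $19,357; Unit 5A $5,294 + $38,572 = $43,866; Unit 1A $5,294 + $19,718 = $25,012.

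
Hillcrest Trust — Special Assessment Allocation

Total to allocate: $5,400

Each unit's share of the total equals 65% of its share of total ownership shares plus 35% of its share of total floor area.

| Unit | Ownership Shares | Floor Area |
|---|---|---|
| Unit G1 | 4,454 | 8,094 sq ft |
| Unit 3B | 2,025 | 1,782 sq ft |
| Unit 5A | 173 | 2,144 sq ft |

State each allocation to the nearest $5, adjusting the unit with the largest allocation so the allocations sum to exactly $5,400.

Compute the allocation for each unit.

Totals — ownership shares 6,652, floor area 12,020.
Combined weights (65% ownership shares + 35% floor area): Unit G1 0.6709; Unit 3B 0.2498; Unit 5A 0.0793.
Raw shares: Unit G1 3,622.89; Unit 3B 1,348.71; Unit 5A 428.40.
After rounding ($5): Unit G1 $3,625; Unit 3B $1,350; Unit 5A $430. Sum = $5,405.
Difference $5,400 − $5,405 = −$5 applied to largest allocation (Unit G1): Unit G1 becomes $3,620.

Unit G1: $3,620; Unit 3B: $1,350; Unit 5A: $430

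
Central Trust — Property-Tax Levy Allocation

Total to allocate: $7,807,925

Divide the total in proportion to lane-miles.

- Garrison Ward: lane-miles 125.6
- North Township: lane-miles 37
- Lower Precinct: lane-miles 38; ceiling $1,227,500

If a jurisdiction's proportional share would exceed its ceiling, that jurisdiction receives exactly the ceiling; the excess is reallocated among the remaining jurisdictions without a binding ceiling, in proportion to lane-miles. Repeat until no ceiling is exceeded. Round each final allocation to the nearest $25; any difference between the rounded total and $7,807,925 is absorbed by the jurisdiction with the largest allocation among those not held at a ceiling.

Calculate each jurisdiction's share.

Garrison Ward: $5,083,025 | North Township: $1,497,400 | Lower Precinct: $1,227,500

Sum of lane-miles: 200.6.
Proportional shares (ignoring caps): Garrison Ward 4,888,710.77; North Township 1,440,145.69; Lower Precinct 1,479,068.54.
Cap binds for Lower Precinct ($1,227,500); balance $6,580,425 reallocated over remaining lane-miles 162.6.
Shares after redistribution: Garrison Ward 5,083,034.32 → $5,083,025; North Township 1,497,390.68 → $1,497,400.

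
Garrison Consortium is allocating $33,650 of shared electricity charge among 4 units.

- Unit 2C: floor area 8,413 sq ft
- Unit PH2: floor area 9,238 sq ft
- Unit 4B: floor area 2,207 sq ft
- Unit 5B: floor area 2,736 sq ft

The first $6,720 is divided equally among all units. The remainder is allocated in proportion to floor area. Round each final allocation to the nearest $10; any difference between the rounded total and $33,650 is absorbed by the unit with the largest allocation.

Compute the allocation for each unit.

Unit 2C: $11,710 · Unit PH2: $12,690 · Unit 4B: $4,310 · Unit 5B: $4,940

$6,720 shared equally gives $1,680 per unit.
Remainder $26,930 by floor area (total 22,594): Unit 2C 10,027.53 → $10,030; Unit PH2 11,010.86 → $11,010; Unit 4B 2,630.54 → $2,630; Unit 5B 3,261.06 → $3,260.
Totals: Unit 2C $1,680 + $10,030 = $11,710; Unit PH2 $1,680 + $11,010 = $12,690; Unit 4B $1,680 + $2,630 = $4,310; Unit 5B $1,680 + $3,260 = $4,940.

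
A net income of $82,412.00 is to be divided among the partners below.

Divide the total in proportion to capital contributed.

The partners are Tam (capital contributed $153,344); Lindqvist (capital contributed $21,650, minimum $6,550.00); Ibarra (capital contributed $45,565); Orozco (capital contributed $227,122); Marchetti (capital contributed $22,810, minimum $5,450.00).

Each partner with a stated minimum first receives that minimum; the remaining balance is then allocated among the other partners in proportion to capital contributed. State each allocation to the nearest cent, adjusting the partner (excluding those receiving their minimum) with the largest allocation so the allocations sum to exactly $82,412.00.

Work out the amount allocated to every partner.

Tam: $25,343.83 · Lindqvist: $6,550.00 · Ibarra: $7,530.73 · Orozco: $37,537.44 · Marchetti: $5,450.00

Guaranteed amounts: Lindqvist $6,550.00; Marchetti $5,450.00. Remaining pool $70,412.00.
Remaining pool split over remaining capital contributed 426,031: Tam 25,343.8311 → $25,343.83; Ibarra 7,530.7261 → $7,530.73; Orozco 37,537.4427 → $37,537.44.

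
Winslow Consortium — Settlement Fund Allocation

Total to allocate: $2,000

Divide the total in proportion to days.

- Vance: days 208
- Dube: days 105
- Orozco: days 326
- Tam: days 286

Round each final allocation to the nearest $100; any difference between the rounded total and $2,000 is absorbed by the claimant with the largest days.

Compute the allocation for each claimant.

Vance: $400 · Dube: $200 · Orozco: $800 · Tam: $600

Combined days = 925.
Unrounded shares: Vance 208/925 × $2,000 = 449.73; Dube 105/925 × $2,000 = 227.03; Orozco 326/925 × $2,000 = 704.86; Tam 286/925 × $2,000 = 618.38.
Rounded to nearest $100: Vance $400; Dube $200; Orozco $700; Tam $600. Sum = $1,900.
Difference $2,000 − $1,900 = +$100 applied to largest days (Orozco): Orozco becomes $800.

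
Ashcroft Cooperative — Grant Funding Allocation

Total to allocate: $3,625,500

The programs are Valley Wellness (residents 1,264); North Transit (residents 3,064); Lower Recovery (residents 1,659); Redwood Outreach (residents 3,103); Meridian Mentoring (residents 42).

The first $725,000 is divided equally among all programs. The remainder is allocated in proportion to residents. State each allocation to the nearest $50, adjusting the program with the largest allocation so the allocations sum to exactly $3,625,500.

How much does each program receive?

$725,000 shared equally gives $145,000 per program.
Remainder $2,900,500 by residents (total 9,132): Valley Wellness 401,470.87 → $401,450; North Transit 973,185.72 → $973,200; Lower Recovery 526,930.52 → $526,950; Redwood Outreach 985,572.88 → $985,550; Meridian Mentoring 13,340.01 → $13,350.
Totals: Valley Wellness $145,000 + $401,450 = $546,450; North Transit $145,000 + $973,200 = $1,118,200; Lower Recovery $145,000 + $526,950 = $671,950; Redwood Outreach $145,000 + $985,550 = $1,130,550; Meridian Mentoring $145,000 + $13,350 = $158,350.

Valley Wellness: $546,450; North Transit: $1,118,200; Lower Recovery: $671,950; Redwood Outreach: $1,130,550; Meridian Mentoring: $158,350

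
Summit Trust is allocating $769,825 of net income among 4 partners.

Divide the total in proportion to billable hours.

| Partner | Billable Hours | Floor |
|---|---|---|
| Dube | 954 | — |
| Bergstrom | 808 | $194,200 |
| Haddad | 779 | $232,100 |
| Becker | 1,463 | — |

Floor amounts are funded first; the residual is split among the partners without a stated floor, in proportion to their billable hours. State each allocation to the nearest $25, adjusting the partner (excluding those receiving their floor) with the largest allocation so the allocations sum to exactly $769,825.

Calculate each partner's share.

Minimums first: Bergstrom $194,200; Haddad $232,100. Balance $343,525.
Balance split over remaining billable hours 2,417: Dube 135,590.75 → $135,600; Becker 207,934.25 → $207,925.

Dube: $135,600; Bergstrom: $194,200; Haddad: $232,100; Becker: $207,925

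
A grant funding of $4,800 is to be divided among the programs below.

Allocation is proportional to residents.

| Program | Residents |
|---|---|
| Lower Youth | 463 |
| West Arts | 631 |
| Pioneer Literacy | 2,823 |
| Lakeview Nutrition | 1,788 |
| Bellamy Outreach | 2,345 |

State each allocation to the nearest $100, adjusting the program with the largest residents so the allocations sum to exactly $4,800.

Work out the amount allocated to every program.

Lower Youth: $300 | West Arts: $400 | Pioneer Literacy: $1,600 | Lakeview Nutrition: $1,100 | Bellamy Outreach: $1,400

Total residents = 8,050.
Proportional shares: Lower Youth 463/8,050 × $4,800 = 276.07; West Arts 631/8,050 × $4,800 = 376.25; Pioneer Literacy 2,823/8,050 × $4,800 = 1,683.28; Lakeview Nutrition 1,788/8,050 × $4,800 = 1,066.14; Bellamy Outreach 2,345/8,050 × $4,800 = 1,398.26.
Rounded to nearest $100: Lower Youth $300; West Arts $400; Pioneer Literacy $1,700; Lakeview Nutrition $1,100; Bellamy Outreach $1,400. Sum = $4,900.
Difference $4,800 − $4,900 = −$100 applied to largest residents (Pioneer Literacy): Pioneer Literacy becomes $1,600.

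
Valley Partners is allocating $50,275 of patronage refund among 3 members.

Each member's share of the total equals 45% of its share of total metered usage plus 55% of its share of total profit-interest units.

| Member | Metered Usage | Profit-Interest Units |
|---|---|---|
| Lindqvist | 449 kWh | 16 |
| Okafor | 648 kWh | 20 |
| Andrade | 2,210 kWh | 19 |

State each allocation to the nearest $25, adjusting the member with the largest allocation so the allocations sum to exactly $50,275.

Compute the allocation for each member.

Lindqvist: $11,125 · Okafor: $14,500 · Andrade: $24,650

Metered usage total 3,307; profit-interest units total 55.
Blended shares (45% metered usage + 55% profit-interest units): Lindqvist 0.2211; Okafor 0.2882; Andrade 0.4907.
Raw shares: Lindqvist 11,115.69; Okafor 14,488.08; Andrade 24,671.24.
At nearest $25: Lindqvist $11,125; Okafor $14,500; Andrade $24,675. Sum = $50,300.
Difference $50,275 − $50,300 = −$25 applied to largest allocation (Andrade): Andrade becomes $24,650.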